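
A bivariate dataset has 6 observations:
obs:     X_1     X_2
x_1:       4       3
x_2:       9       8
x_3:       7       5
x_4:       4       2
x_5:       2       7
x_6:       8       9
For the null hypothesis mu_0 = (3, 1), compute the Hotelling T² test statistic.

Step 1 — sample mean vector:
  mean(X_1) = (4 + 9 + 7 + 4 + 2 + 8) / 6 = 34/6 = 5.6667
  mean(X_2) = (3 + 8 + 5 + 2 + 7 + 9) / 6 = 34/6 = 5.6667
  x̄ = (5.6667, 5.6667),  deviation x̄ - mu_0 = (5.6667, 5.6667) - (3, 1) = (2.6667, 4.6667).

Step 2 — sample covariance matrix, S[i,j] = (1/(n-1)) · Σ_k (x_{k,i} - mean_i) · (x_{k,j} - mean_j), divisor n-1 = 5:
  S[X_1,X_1] = ((-1.6667)·(-1.6667) + (3.3333)·(3.3333) + (1.3333)·(1.3333) + (-1.6667)·(-1.6667) + (-3.6667)·(-3.6667) + (2.3333)·(2.3333)) / 5 = 37.3333/5 = 7.4667
  S[X_1,X_2] = ((-1.6667)·(-2.6667) + (3.3333)·(2.3333) + (1.3333)·(-0.6667) + (-1.6667)·(-3.6667) + (-3.6667)·(1.3333) + (2.3333)·(3.3333)) / 5 = 20.3333/5 = 4.0667
  S[X_2,X_2] = ((-2.6667)·(-2.6667) + (2.3333)·(2.3333) + (-0.6667)·(-0.6667) + (-3.6667)·(-3.6667) + (1.3333)·(1.3333) + (3.3333)·(3.3333)) / 5 = 39.3333/5 = 7.8667
  S = [[7.4667, 4.0667],
 [4.0667, 7.8667]].

Step 3 — invert S. det(S) = 7.4667·7.8667 - (4.0667)² = 42.2.
  S^{-1} = (1/det) · [[d, -b], [-b, a]] = [[0.1864, -0.0964],
 [-0.0964, 0.1769]].

Step 4 — quadratic form (x̄ - mu_0)^T · S^{-1} · (x̄ - mu_0):
  S^{-1} · (x̄ - mu_0) = (0.0474, 0.5687),
  (x̄ - mu_0)^T · [...] = (2.6667)·(0.0474) + (4.6667)·(0.5687) = 2.7804.

Step 5 — scale by n: T² = 6 · 2.7804 = 16.6825.

T² ≈ 16.6825


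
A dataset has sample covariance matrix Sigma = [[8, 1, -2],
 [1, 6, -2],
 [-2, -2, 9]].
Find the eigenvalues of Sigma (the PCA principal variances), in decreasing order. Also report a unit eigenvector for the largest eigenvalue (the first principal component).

Step 1 — characteristic polynomial p(λ) = det(λI - Sigma) = λ³ - tr·λ² + c_1·λ - det, where tr = trace, c_1 = sum of the principal 2×2 minors, det = det(Sigma):
  tr = 8 + 6 + 9 = 23,
  c_1 = (8·6 - (1)²) + (8·9 - (-2)²) + (6·9 - (-2)²) = 47 + 68 + 50 = 165,
  det = 8·(6·9 - (-2)²) - (1)·((1)·9 - (-2)·(-2)) + (-2)·((1)·(-2) - 6·(-2)) = 8·(50) - (1)·(5) + (-2)·(10) = 375.
  So p(λ) = λ³ - 23λ² + 165λ - 375.
Step 2 — look for an integer root (rational root theorem: any rational root is an integer divisor of 375). Testing λ = 5:
  p(5) = 125 - 575 + 825 - 375 = 0  ✓
  Dividing out (λ - 5): p(λ) = (λ - 5)(λ² - 18λ + 75).
Step 3 — remaining eigenvalues from the quadratic λ² - 18λ + 75 = 0:
  Δ = 18² - 4·75 = 324 - 300 = 24,  λ = (18 ± √24)/2 = (18 ± 4.899)/2 ≈ 11.4495 or 6.5505.
  Sorted: λ_1 = 11.4495,  λ_2 = 6.5505,  λ_3 = 5  (check: sum = 23 = tr ✓).

Step 4 — unit eigenvector for λ_1 ≈ 11.4495: v spans the null space of (Sigma - λ_1 I), whose rows are
  r_1 = (-3.4495, 1, -2),  r_2 = (1, -5.4495, -2),  r_3 = (-2, -2, -2.4495).
  v is orthogonal to every row, so take v ∝ r_1 × r_2 = ((1)·(-2) - (-2)·(-5.4495), (-2)·(1) - (-3.4495)·(-2), (-3.4495)·(-5.4495) - (1)·(1)) ≈ (-12.899, -8.899, 17.798).
  Rescale (multiply by -1 so the first nonzero entry is positive): u = (12.899, 8.899, -17.798).
  ||u|| = √((12.899)² + (8.899)² + (-17.798)²) = √(562.3429) ≈ 23.7138,  v_1 = u/||u|| ≈ (0.5439, 0.3753, -0.7505) (||v_1|| = 1).

λ_1 = 11.4495,  λ_2 = 6.5505,  λ_3 = 5;  v_1 ≈ (0.5439, 0.3753, -0.7505)


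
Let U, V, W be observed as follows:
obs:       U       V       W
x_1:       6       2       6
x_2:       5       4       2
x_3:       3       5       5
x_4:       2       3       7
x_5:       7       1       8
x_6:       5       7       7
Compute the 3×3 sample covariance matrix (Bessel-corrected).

Step 1 — column means:
  mean(U) = (6 + 5 + 3 + 2 + 7 + 5) / 6 = 28/6 = 4.6667
  mean(V) = (2 + 4 + 5 + 3 + 1 + 7) / 6 = 22/6 = 3.6667
  mean(W) = (6 + 2 + 5 + 7 + 8 + 7) / 6 = 35/6 = 5.8333

Step 2 — sample covariance S[i,j] = (1/(n-1)) · Σ_k (x_{k,i} - mean_i) · (x_{k,j} - mean_j), with n-1 = 5.
  S[U,U] = ((1.3333)·(1.3333) + (0.3333)·(0.3333) + (-1.6667)·(-1.6667) + (-2.6667)·(-2.6667) + (2.3333)·(2.3333) + (0.3333)·(0.3333)) / 5 = 17.3333/5 = 3.4667
  S[U,V] = ((1.3333)·(-1.6667) + (0.3333)·(0.3333) + (-1.6667)·(1.3333) + (-2.6667)·(-0.6667) + (2.3333)·(-2.6667) + (0.3333)·(3.3333)) / 5 = -7.6667/5 = -1.5333
  S[U,W] = ((1.3333)·(0.1667) + (0.3333)·(-3.8333) + (-1.6667)·(-0.8333) + (-2.6667)·(1.1667) + (2.3333)·(2.1667) + (0.3333)·(1.1667)) / 5 = 2.6667/5 = 0.5333
  S[V,V] = ((-1.6667)·(-1.6667) + (0.3333)·(0.3333) + (1.3333)·(1.3333) + (-0.6667)·(-0.6667) + (-2.6667)·(-2.6667) + (3.3333)·(3.3333)) / 5 = 23.3333/5 = 4.6667
  S[V,W] = ((-1.6667)·(0.1667) + (0.3333)·(-3.8333) + (1.3333)·(-0.8333) + (-0.6667)·(1.1667) + (-2.6667)·(2.1667) + (3.3333)·(1.1667)) / 5 = -5.3333/5 = -1.0667
  S[W,W] = ((0.1667)·(0.1667) + (-3.8333)·(-3.8333) + (-0.8333)·(-0.8333) + (1.1667)·(1.1667) + (2.1667)·(2.1667) + (1.1667)·(1.1667)) / 5 = 22.8333/5 = 4.5667

S is symmetric (S[j,i] = S[i,j]). Assembling:

S = [[3.4667, -1.5333, 0.5333],
 [-1.5333, 4.6667, -1.0667],
 [0.5333, -1.0667, 4.5667]]


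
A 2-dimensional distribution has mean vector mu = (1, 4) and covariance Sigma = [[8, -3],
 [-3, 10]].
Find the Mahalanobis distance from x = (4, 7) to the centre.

Step 1 — centre the observation: (x - mu) = (3, 3).

Step 2 — invert Sigma. det(Sigma) = 8·10 - (-3)² = 71.
  Sigma^{-1} = (1/det) · [[d, -b], [-b, a]] = [[0.1408, 0.0423],
 [0.0423, 0.1127]].

Step 3 — form the quadratic (x - mu)^T · Sigma^{-1} · (x - mu):
  Sigma^{-1} · (x - mu) = (0.5493, 0.4648).
  (x - mu)^T · [Sigma^{-1} · (x - mu)] = (3)·(0.5493) + (3)·(0.4648) = 3.0423.

Step 4 — take square root: d = √(3.0423) ≈ 1.7442.

d(x, mu) = √(3.0423) ≈ 1.7442


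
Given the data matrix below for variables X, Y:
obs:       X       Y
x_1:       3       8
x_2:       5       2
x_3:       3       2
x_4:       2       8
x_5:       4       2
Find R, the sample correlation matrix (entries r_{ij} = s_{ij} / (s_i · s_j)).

Step 1 — column means:
  mean(X) = (3 + 5 + 3 + 2 + 4) / 5 = 17/5 = 3.4
  mean(Y) = (8 + 2 + 2 + 8 + 2) / 5 = 22/5 = 4.4

Step 2 — sample variances and covariances s[i,j] = (1/(n-1)) · Σ_k (x_{k,i} - mean_i) · (x_{k,j} - mean_j), with n-1 = 4:
  s[X,X] = ((-0.4)·(-0.4) + (1.6)·(1.6) + (-0.4)·(-0.4) + (-1.4)·(-1.4) + (0.6)·(0.6)) / 4 = 5.2/4 = 1.3
  s[X,Y] = ((-0.4)·(3.6) + (1.6)·(-2.4) + (-0.4)·(-2.4) + (-1.4)·(3.6) + (0.6)·(-2.4)) / 4 = -10.8/4 = -2.7
  s[Y,Y] = ((3.6)·(3.6) + (-2.4)·(-2.4) + (-2.4)·(-2.4) + (3.6)·(3.6) + (-2.4)·(-2.4)) / 4 = 43.2/4 = 10.8
  Sample standard deviations s_i = √(s[i,i]):
  s(X) = √(1.3) = 1.1402
  s(Y) = √(10.8) = 3.2863

Step 3 — r_{ij} = s_{ij} / (s_i · s_j):
  r[X,X] = 1 (diagonal).
  r[X,Y] = -2.7 / (1.1402 · 3.2863) = -2.7 / 3.747 = -0.7206
  r[Y,Y] = 1 (diagonal).

R is symmetric with unit diagonal. Assembling:

R = [[1, -0.7206],
 [-0.7206, 1]]


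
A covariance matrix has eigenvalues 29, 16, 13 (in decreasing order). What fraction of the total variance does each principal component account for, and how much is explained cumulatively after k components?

Step 1 — total variance = trace(Sigma) = Σ λ_i = 29 + 16 + 13 = 58.

Step 2 — fraction explained by component i = λ_i / Σ λ:
  PC1: 29/58 = 0.5
  PC2: 16/58 = 0.2759
  PC3: 13/58 = 0.2241

Step 3 — cumulative fraction after k components = (λ_1 + ... + λ_k) / Σ λ:
  k = 1: 29/58 = 0.5
  k = 2: (29 + 16)/58 = 45/58 = 0.7759
  k = 3: (29 + 16 + 13)/58 = 58/58 = 1

Summary (fraction, with percent):

explained: PC1 0.5 (50%), PC2 0.2759 (27.59%), PC3 0.2241 (22.41%);  cumulative: 0.5, 0.7759, 1


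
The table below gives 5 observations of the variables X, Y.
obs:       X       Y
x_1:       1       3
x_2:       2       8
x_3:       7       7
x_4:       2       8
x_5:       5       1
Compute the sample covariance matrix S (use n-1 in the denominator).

Step 1 — column means:
  mean(X) = (1 + 2 + 7 + 2 + 5) / 5 = 17/5 = 3.4
  mean(Y) = (3 + 8 + 7 + 8 + 1) / 5 = 27/5 = 5.4

Step 2 — sample covariance S[i,j] = (1/(n-1)) · Σ_k (x_{k,i} - mean_i) · (x_{k,j} - mean_j), with n-1 = 4.
  S[X,X] = ((-2.4)·(-2.4) + (-1.4)·(-1.4) + (3.6)·(3.6) + (-1.4)·(-1.4) + (1.6)·(1.6)) / 4 = 25.2/4 = 6.3
  S[X,Y] = ((-2.4)·(-2.4) + (-1.4)·(2.6) + (3.6)·(1.6) + (-1.4)·(2.6) + (1.6)·(-4.4)) / 4 = -2.8/4 = -0.7
  S[Y,Y] = ((-2.4)·(-2.4) + (2.6)·(2.6) + (1.6)·(1.6) + (2.6)·(2.6) + (-4.4)·(-4.4)) / 4 = 41.2/4 = 10.3

S is symmetric (S[j,i] = S[i,j]). Assembling:

S = [[6.3, -0.7],
 [-0.7, 10.3]]


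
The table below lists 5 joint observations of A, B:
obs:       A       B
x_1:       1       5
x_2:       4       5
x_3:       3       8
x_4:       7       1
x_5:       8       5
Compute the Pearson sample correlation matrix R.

Step 1 — column means:
  mean(A) = (1 + 4 + 3 + 7 + 8) / 5 = 23/5 = 4.6
  mean(B) = (5 + 5 + 8 + 1 + 5) / 5 = 24/5 = 4.8

Step 2 — sample variances and covariances s[i,j] = (1/(n-1)) · Σ_k (x_{k,i} - mean_i) · (x_{k,j} - mean_j), with n-1 = 4:
  s[A,A] = ((-3.6)·(-3.6) + (-0.6)·(-0.6) + (-1.6)·(-1.6) + (2.4)·(2.4) + (3.4)·(3.4)) / 4 = 33.2/4 = 8.3
  s[A,B] = ((-3.6)·(0.2) + (-0.6)·(0.2) + (-1.6)·(3.2) + (2.4)·(-3.8) + (3.4)·(0.2)) / 4 = -14.4/4 = -3.6
  s[B,B] = ((0.2)·(0.2) + (0.2)·(0.2) + (3.2)·(3.2) + (-3.8)·(-3.8) + (0.2)·(0.2)) / 4 = 24.8/4 = 6.2
  Sample standard deviations s_i = √(s[i,i]):
  s(A) = √(8.3) = 2.881
  s(B) = √(6.2) = 2.49

Step 3 — r_{ij} = s_{ij} / (s_i · s_j):
  r[A,A] = 1 (diagonal).
  r[A,B] = -3.6 / (2.881 · 2.49) = -3.6 / 7.1736 = -0.5018
  r[B,B] = 1 (diagonal).

R is symmetric with unit diagonal. Assembling:

R = [[1, -0.5018],
 [-0.5018, 1]]


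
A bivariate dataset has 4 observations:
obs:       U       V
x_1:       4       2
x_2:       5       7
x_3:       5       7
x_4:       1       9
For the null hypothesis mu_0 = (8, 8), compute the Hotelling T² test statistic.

Step 1 — sample mean vector:
  mean(U) = (4 + 5 + 5 + 1) / 4 = 15/4 = 3.75
  mean(V) = (2 + 7 + 7 + 9) / 4 = 25/4 = 6.25
  x̄ = (3.75, 6.25),  deviation x̄ - mu_0 = (3.75, 6.25) - (8, 8) = (-4.25, -1.75).

Step 2 — sample covariance matrix, S[i,j] = (1/(n-1)) · Σ_k (x_{k,i} - mean_i) · (x_{k,j} - mean_j), divisor n-1 = 3:
  S[U,U] = ((0.25)·(0.25) + (1.25)·(1.25) + (1.25)·(1.25) + (-2.75)·(-2.75)) / 3 = 10.75/3 = 3.5833
  S[U,V] = ((0.25)·(-4.25) + (1.25)·(0.75) + (1.25)·(0.75) + (-2.75)·(2.75)) / 3 = -6.75/3 = -2.25
  S[V,V] = ((-4.25)·(-4.25) + (0.75)·(0.75) + (0.75)·(0.75) + (2.75)·(2.75)) / 3 = 26.75/3 = 8.9167
  S = [[3.5833, -2.25],
 [-2.25, 8.9167]].

Step 3 — invert S. det(S) = 3.5833·8.9167 - (-2.25)² = 26.8889.
  S^{-1} = (1/det) · [[d, -b], [-b, a]] = [[0.3316, 0.0837],
 [0.0837, 0.1333]].

Step 4 — quadratic form (x̄ - mu_0)^T · S^{-1} · (x̄ - mu_0):
  S^{-1} · (x̄ - mu_0) = (-1.5558, -0.5888),
  (x̄ - mu_0)^T · [...] = (-4.25)·(-1.5558) + (-1.75)·(-0.5888) = 7.6426.

Step 5 — scale by n: T² = 4 · 7.6426 = 30.5702.

T² ≈ 30.5702


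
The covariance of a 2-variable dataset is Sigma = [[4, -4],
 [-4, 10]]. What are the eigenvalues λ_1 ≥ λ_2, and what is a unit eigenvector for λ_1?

Step 1 — characteristic polynomial of 2×2 Sigma:
  det(Sigma - λI) = λ² - trace · λ + det = 0.
  trace = 4 + 10 = 14, det = 4·10 - (-4)² = 24.
Step 2 — discriminant:
  Δ = trace² - 4·det = 196 - 96 = 100.
Step 3 — eigenvalues:
  λ = (trace ± √Δ)/2 = (14 ± 10)/2,
  λ_1 = 12,  λ_2 = 2.

Step 4 — unit eigenvector for λ_1: solve (Sigma - λ_1 I)v = 0. First row:
  (4 - 12)·v_x + (-4)·v_y = 0, i.e. (-8)·v_x + (-4)·v_y = 0,
  so v ∝ (b, λ_1 - a) = (-4, 8); multiply by -1 so the first entry is positive: u = (4, -8).
  ||u|| = √((4)² + (-8)²) = √(80) ≈ 8.9443,
  v_1 = u/||u|| ≈ (0.4472, -0.8944) (||v_1|| = 1).

λ_1 = 12,  λ_2 = 2;  v_1 ≈ (0.4472, -0.8944)


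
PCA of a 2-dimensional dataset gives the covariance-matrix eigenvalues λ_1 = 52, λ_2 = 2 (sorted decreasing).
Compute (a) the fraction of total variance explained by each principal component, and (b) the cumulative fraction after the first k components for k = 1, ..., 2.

Step 1 — total variance = trace(Sigma) = Σ λ_i = 52 + 2 = 54.

Step 2 — fraction explained by component i = λ_i / Σ λ:
  PC1: 52/54 = 0.963
  PC2: 2/54 = 0.037

Step 3 — cumulative fraction after k components = (λ_1 + ... + λ_k) / Σ λ:
  k = 1: 52/54 = 0.963
  k = 2: (52 + 2)/54 = 54/54 = 1

Summary (fraction, with percent):

explained: PC1 0.963 (96.3%), PC2 0.037 (3.7%);  cumulative: 0.963, 1


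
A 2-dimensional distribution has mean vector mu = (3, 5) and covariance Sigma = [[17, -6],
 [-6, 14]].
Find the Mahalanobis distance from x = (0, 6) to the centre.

Step 1 — centre the observation: (x - mu) = (-3, 1).

Step 2 — invert Sigma. det(Sigma) = 17·14 - (-6)² = 202.
  Sigma^{-1} = (1/det) · [[d, -b], [-b, a]] = [[0.0693, 0.0297],
 [0.0297, 0.0842]].

Step 3 — form the quadratic (x - mu)^T · Sigma^{-1} · (x - mu):
  Sigma^{-1} · (x - mu) = (-0.1782, -0.005).
  (x - mu)^T · [Sigma^{-1} · (x - mu)] = (-3)·(-0.1782) + (1)·(-0.005) = 0.5297.

Step 4 — take square root: d = √(0.5297) ≈ 0.7278.

d(x, mu) = √(0.5297) ≈ 0.7278


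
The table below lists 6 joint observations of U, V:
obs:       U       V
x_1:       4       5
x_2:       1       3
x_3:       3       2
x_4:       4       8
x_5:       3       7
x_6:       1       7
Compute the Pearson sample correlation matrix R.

Step 1 — column means:
  mean(U) = (4 + 1 + 3 + 4 + 3 + 1) / 6 = 16/6 = 2.6667
  mean(V) = (5 + 3 + 2 + 8 + 7 + 7) / 6 = 32/6 = 5.3333

Step 2 — sample variances and covariances s[i,j] = (1/(n-1)) · Σ_k (x_{k,i} - mean_i) · (x_{k,j} - mean_j), with n-1 = 5:
  s[U,U] = ((1.3333)·(1.3333) + (-1.6667)·(-1.6667) + (0.3333)·(0.3333) + (1.3333)·(1.3333) + (0.3333)·(0.3333) + (-1.6667)·(-1.6667)) / 5 = 9.3333/5 = 1.8667
  s[U,V] = ((1.3333)·(-0.3333) + (-1.6667)·(-2.3333) + (0.3333)·(-3.3333) + (1.3333)·(2.6667) + (0.3333)·(1.6667) + (-1.6667)·(1.6667)) / 5 = 3.6667/5 = 0.7333
  s[V,V] = ((-0.3333)·(-0.3333) + (-2.3333)·(-2.3333) + (-3.3333)·(-3.3333) + (2.6667)·(2.6667) + (1.6667)·(1.6667) + (1.6667)·(1.6667)) / 5 = 29.3333/5 = 5.8667
  Sample standard deviations s_i = √(s[i,i]):
  s(U) = √(1.8667) = 1.3663
  s(V) = √(5.8667) = 2.4221

Step 3 — r_{ij} = s_{ij} / (s_i · s_j):
  r[U,U] = 1 (diagonal).
  r[U,V] = 0.7333 / (1.3663 · 2.4221) = 0.7333 / 3.3092 = 0.2216
  r[V,V] = 1 (diagonal).

R is symmetric with unit diagonal. Assembling:

R = [[1, 0.2216],
 [0.2216, 1]]


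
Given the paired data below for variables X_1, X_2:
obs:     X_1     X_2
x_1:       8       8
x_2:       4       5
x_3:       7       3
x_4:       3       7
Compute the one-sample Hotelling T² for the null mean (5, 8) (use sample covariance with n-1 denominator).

Step 1 — sample mean vector:
  mean(X_1) = (8 + 4 + 7 + 3) / 4 = 22/4 = 5.5
  mean(X_2) = (8 + 5 + 3 + 7) / 4 = 23/4 = 5.75
  x̄ = (5.5, 5.75),  deviation x̄ - mu_0 = (5.5, 5.75) - (5, 8) = (0.5, -2.25).

Step 2 — sample covariance matrix, S[i,j] = (1/(n-1)) · Σ_k (x_{k,i} - mean_i) · (x_{k,j} - mean_j), divisor n-1 = 3:
  S[X_1,X_1] = ((2.5)·(2.5) + (-1.5)·(-1.5) + (1.5)·(1.5) + (-2.5)·(-2.5)) / 3 = 17/3 = 5.6667
  S[X_1,X_2] = ((2.5)·(2.25) + (-1.5)·(-0.75) + (1.5)·(-2.75) + (-2.5)·(1.25)) / 3 = -0.5/3 = -0.1667
  S[X_2,X_2] = ((2.25)·(2.25) + (-0.75)·(-0.75) + (-2.75)·(-2.75) + (1.25)·(1.25)) / 3 = 14.75/3 = 4.9167
  S = [[5.6667, -0.1667],
 [-0.1667, 4.9167]].

Step 3 — invert S. det(S) = 5.6667·4.9167 - (-0.1667)² = 27.8333.
  S^{-1} = (1/det) · [[d, -b], [-b, a]] = [[0.1766, 0.006],
 [0.006, 0.2036]].

Step 4 — quadratic form (x̄ - mu_0)^T · S^{-1} · (x̄ - mu_0):
  S^{-1} · (x̄ - mu_0) = (0.0749, -0.4551),
  (x̄ - mu_0)^T · [...] = (0.5)·(0.0749) + (-2.25)·(-0.4551) = 1.0614.

Step 5 — scale by n: T² = 4 · 1.0614 = 4.2455.

T² ≈ 4.2455


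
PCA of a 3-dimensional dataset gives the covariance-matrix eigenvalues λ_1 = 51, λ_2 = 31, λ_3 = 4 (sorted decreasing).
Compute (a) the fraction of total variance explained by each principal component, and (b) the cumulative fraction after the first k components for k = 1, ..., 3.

Step 1 — total variance = trace(Sigma) = Σ λ_i = 51 + 31 + 4 = 86.

Step 2 — fraction explained by component i = λ_i / Σ λ:
  PC1: 51/86 = 0.593
  PC2: 31/86 = 0.3605
  PC3: 4/86 = 0.0465

Step 3 — cumulative fraction after k components = (λ_1 + ... + λ_k) / Σ λ:
  k = 1: 51/86 = 0.593
  k = 2: (51 + 31)/86 = 82/86 = 0.9535
  k = 3: (51 + 31 + 4)/86 = 86/86 = 1

Summary (fraction, with percent):

explained: PC1 0.593 (59.3%), PC2 0.3605 (36.05%), PC3 0.0465 (4.65%);  cumulative: 0.593, 0.9535, 1


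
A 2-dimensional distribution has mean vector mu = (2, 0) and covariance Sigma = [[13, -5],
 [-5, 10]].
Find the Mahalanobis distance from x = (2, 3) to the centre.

Step 1 — centre the observation: (x - mu) = (0, 3).

Step 2 — invert Sigma. det(Sigma) = 13·10 - (-5)² = 105.
  Sigma^{-1} = (1/det) · [[d, -b], [-b, a]] = [[0.0952, 0.0476],
 [0.0476, 0.1238]].

Step 3 — form the quadratic (x - mu)^T · Sigma^{-1} · (x - mu):
  Sigma^{-1} · (x - mu) = (0.1429, 0.3714).
  (x - mu)^T · [Sigma^{-1} · (x - mu)] = (0)·(0.1429) + (3)·(0.3714) = 1.1143.

Step 4 — take square root: d = √(1.1143) ≈ 1.0556.

d(x, mu) = √(1.1143) ≈ 1.0556


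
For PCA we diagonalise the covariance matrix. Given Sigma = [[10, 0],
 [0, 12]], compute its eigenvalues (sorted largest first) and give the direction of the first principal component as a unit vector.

Step 1 — characteristic polynomial of 2×2 Sigma:
  det(Sigma - λI) = λ² - trace · λ + det = 0.
  trace = 10 + 12 = 22, det = 10·12 - (0)² = 120.
Step 2 — discriminant:
  Δ = trace² - 4·det = 484 - 480 = 4.
Step 3 — eigenvalues:
  λ = (trace ± √Δ)/2 = (22 ± 2)/2,
  λ_1 = 12,  λ_2 = 10.

Step 4 — unit eigenvector for λ_1: Sigma is diagonal, so its eigenvectors are the coordinate axes. λ_1 = 12 is the diagonal entry on the second coordinate axis, hence
  v_1 = (0, 1) (||v_1|| = 1).

λ_1 = 12,  λ_2 = 10;  v_1 ≈ (0, 1)


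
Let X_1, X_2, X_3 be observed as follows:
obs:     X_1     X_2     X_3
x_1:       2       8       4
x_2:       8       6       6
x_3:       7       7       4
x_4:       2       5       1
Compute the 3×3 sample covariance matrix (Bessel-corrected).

Step 1 — column means:
  mean(X_1) = (2 + 8 + 7 + 2) / 4 = 19/4 = 4.75
  mean(X_2) = (8 + 6 + 7 + 5) / 4 = 26/4 = 6.5
  mean(X_3) = (4 + 6 + 4 + 1) / 4 = 15/4 = 3.75

Step 2 — sample covariance S[i,j] = (1/(n-1)) · Σ_k (x_{k,i} - mean_i) · (x_{k,j} - mean_j), with n-1 = 3.
  S[X_1,X_1] = ((-2.75)·(-2.75) + (3.25)·(3.25) + (2.25)·(2.25) + (-2.75)·(-2.75)) / 3 = 30.75/3 = 10.25
  S[X_1,X_2] = ((-2.75)·(1.5) + (3.25)·(-0.5) + (2.25)·(0.5) + (-2.75)·(-1.5)) / 3 = -0.5/3 = -0.1667
  S[X_1,X_3] = ((-2.75)·(0.25) + (3.25)·(2.25) + (2.25)·(0.25) + (-2.75)·(-2.75)) / 3 = 14.75/3 = 4.9167
  S[X_2,X_2] = ((1.5)·(1.5) + (-0.5)·(-0.5) + (0.5)·(0.5) + (-1.5)·(-1.5)) / 3 = 5/3 = 1.6667
  S[X_2,X_3] = ((1.5)·(0.25) + (-0.5)·(2.25) + (0.5)·(0.25) + (-1.5)·(-2.75)) / 3 = 3.5/3 = 1.1667
  S[X_3,X_3] = ((0.25)·(0.25) + (2.25)·(2.25) + (0.25)·(0.25) + (-2.75)·(-2.75)) / 3 = 12.75/3 = 4.25

S is symmetric (S[j,i] = S[i,j]). Assembling:

S = [[10.25, -0.1667, 4.9167],
 [-0.1667, 1.6667, 1.1667],
 [4.9167, 1.1667, 4.25]]


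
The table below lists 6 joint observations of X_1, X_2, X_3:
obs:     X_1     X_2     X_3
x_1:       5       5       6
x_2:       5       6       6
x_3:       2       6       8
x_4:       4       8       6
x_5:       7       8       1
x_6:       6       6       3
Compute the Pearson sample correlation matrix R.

Step 1 — column means:
  mean(X_1) = (5 + 5 + 2 + 4 + 7 + 6) / 6 = 29/6 = 4.8333
  mean(X_2) = (5 + 6 + 6 + 8 + 8 + 6) / 6 = 39/6 = 6.5
  mean(X_3) = (6 + 6 + 8 + 6 + 1 + 3) / 6 = 30/6 = 5

Step 2 — sample variances and covariances s[i,j] = (1/(n-1)) · Σ_k (x_{k,i} - mean_i) · (x_{k,j} - mean_j), with n-1 = 5:
  s[X_1,X_1] = ((0.1667)·(0.1667) + (0.1667)·(0.1667) + (-2.8333)·(-2.8333) + (-0.8333)·(-0.8333) + (2.1667)·(2.1667) + (1.1667)·(1.1667)) / 5 = 14.8333/5 = 2.9667
  s[X_1,X_2] = ((0.1667)·(-1.5) + (0.1667)·(-0.5) + (-2.8333)·(-0.5) + (-0.8333)·(1.5) + (2.1667)·(1.5) + (1.1667)·(-0.5)) / 5 = 2.5/5 = 0.5
  s[X_1,X_3] = ((0.1667)·(1) + (0.1667)·(1) + (-2.8333)·(3) + (-0.8333)·(1) + (2.1667)·(-4) + (1.1667)·(-2)) / 5 = -20/5 = -4
  s[X_2,X_2] = ((-1.5)·(-1.5) + (-0.5)·(-0.5) + (-0.5)·(-0.5) + (1.5)·(1.5) + (1.5)·(1.5) + (-0.5)·(-0.5)) / 5 = 7.5/5 = 1.5
  s[X_2,X_3] = ((-1.5)·(1) + (-0.5)·(1) + (-0.5)·(3) + (1.5)·(1) + (1.5)·(-4) + (-0.5)·(-2)) / 5 = -7/5 = -1.4
  s[X_3,X_3] = ((1)·(1) + (1)·(1) + (3)·(3) + (1)·(1) + (-4)·(-4) + (-2)·(-2)) / 5 = 32/5 = 6.4
  Sample standard deviations s_i = √(s[i,i]):
  s(X_1) = √(2.9667) = 1.7224
  s(X_2) = √(1.5) = 1.2247
  s(X_3) = √(6.4) = 2.5298

Step 3 — r_{ij} = s_{ij} / (s_i · s_j):
  r[X_1,X_1] = 1 (diagonal).
  r[X_1,X_2] = 0.5 / (1.7224 · 1.2247) = 0.5 / 2.1095 = 0.237
  r[X_1,X_3] = -4 / (1.7224 · 2.5298) = -4 / 4.3574 = -0.918
  r[X_2,X_2] = 1 (diagonal).
  r[X_2,X_3] = -1.4 / (1.2247 · 2.5298) = -1.4 / 3.0984 = -0.4518
  r[X_3,X_3] = 1 (diagonal).

R is symmetric with unit diagonal. Assembling:

R = [[1, 0.237, -0.918],
 [0.237, 1, -0.4518],
 [-0.918, -0.4518, 1]]


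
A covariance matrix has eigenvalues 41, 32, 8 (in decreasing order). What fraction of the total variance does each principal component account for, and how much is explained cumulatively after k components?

Step 1 — total variance = trace(Sigma) = Σ λ_i = 41 + 32 + 8 = 81.

Step 2 — fraction explained by component i = λ_i / Σ λ:
  PC1: 41/81 = 0.5062
  PC2: 32/81 = 0.3951
  PC3: 8/81 = 0.0988

Step 3 — cumulative fraction after k components = (λ_1 + ... + λ_k) / Σ λ:
  k = 1: 41/81 = 0.5062
  k = 2: (41 + 32)/81 = 73/81 = 0.9012
  k = 3: (41 + 32 + 8)/81 = 81/81 = 1

Summary (fraction, with percent):

explained: PC1 0.5062 (50.62%), PC2 0.3951 (39.51%), PC3 0.0988 (9.88%);  cumulative: 0.5062, 0.9012, 1


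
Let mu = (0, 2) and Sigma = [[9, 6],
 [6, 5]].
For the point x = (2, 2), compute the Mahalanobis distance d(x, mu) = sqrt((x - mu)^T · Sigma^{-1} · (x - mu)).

Step 1 — centre the observation: (x - mu) = (2, 0).

Step 2 — invert Sigma. det(Sigma) = 9·5 - (6)² = 9.
  Sigma^{-1} = (1/det) · [[d, -b], [-b, a]] = [[0.5556, -0.6667],
 [-0.6667, 1]].

Step 3 — form the quadratic (x - mu)^T · Sigma^{-1} · (x - mu):
  Sigma^{-1} · (x - mu) = (1.1111, -1.3333).
  (x - mu)^T · [Sigma^{-1} · (x - mu)] = (2)·(1.1111) + (0)·(-1.3333) = 2.2222.

Step 4 — take square root: d = √(2.2222) ≈ 1.4907.

d(x, mu) = √(2.2222) ≈ 1.4907


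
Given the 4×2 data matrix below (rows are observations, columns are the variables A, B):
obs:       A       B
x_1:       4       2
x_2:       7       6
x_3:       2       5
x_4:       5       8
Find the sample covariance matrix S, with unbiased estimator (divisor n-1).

Step 1 — column means:
  mean(A) = (4 + 7 + 2 + 5) / 4 = 18/4 = 4.5
  mean(B) = (2 + 6 + 5 + 8) / 4 = 21/4 = 5.25

Step 2 — sample covariance S[i,j] = (1/(n-1)) · Σ_k (x_{k,i} - mean_i) · (x_{k,j} - mean_j), with n-1 = 3.
  S[A,A] = ((-0.5)·(-0.5) + (2.5)·(2.5) + (-2.5)·(-2.5) + (0.5)·(0.5)) / 3 = 13/3 = 4.3333
  S[A,B] = ((-0.5)·(-3.25) + (2.5)·(0.75) + (-2.5)·(-0.25) + (0.5)·(2.75)) / 3 = 5.5/3 = 1.8333
  S[B,B] = ((-3.25)·(-3.25) + (0.75)·(0.75) + (-0.25)·(-0.25) + (2.75)·(2.75)) / 3 = 18.75/3 = 6.25

S is symmetric (S[j,i] = S[i,j]). Assembling:

S = [[4.3333, 1.8333],
 [1.8333, 6.25]]


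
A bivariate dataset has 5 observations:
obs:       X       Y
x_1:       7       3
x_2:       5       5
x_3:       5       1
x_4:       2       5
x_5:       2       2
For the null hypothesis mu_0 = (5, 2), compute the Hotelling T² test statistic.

Step 1 — sample mean vector:
  mean(X) = (7 + 5 + 5 + 2 + 2) / 5 = 21/5 = 4.2
  mean(Y) = (3 + 5 + 1 + 5 + 2) / 5 = 16/5 = 3.2
  x̄ = (4.2, 3.2),  deviation x̄ - mu_0 = (4.2, 3.2) - (5, 2) = (-0.8, 1.2).

Step 2 — sample covariance matrix, S[i,j] = (1/(n-1)) · Σ_k (x_{k,i} - mean_i) · (x_{k,j} - mean_j), divisor n-1 = 4:
  S[X,X] = ((2.8)·(2.8) + (0.8)·(0.8) + (0.8)·(0.8) + (-2.2)·(-2.2) + (-2.2)·(-2.2)) / 4 = 18.8/4 = 4.7
  S[X,Y] = ((2.8)·(-0.2) + (0.8)·(1.8) + (0.8)·(-2.2) + (-2.2)·(1.8) + (-2.2)·(-1.2)) / 4 = -2.2/4 = -0.55
  S[Y,Y] = ((-0.2)·(-0.2) + (1.8)·(1.8) + (-2.2)·(-2.2) + (1.8)·(1.8) + (-1.2)·(-1.2)) / 4 = 12.8/4 = 3.2
  S = [[4.7, -0.55],
 [-0.55, 3.2]].

Step 3 — invert S. det(S) = 4.7·3.2 - (-0.55)² = 14.7375.
  S^{-1} = (1/det) · [[d, -b], [-b, a]] = [[0.2171, 0.0373],
 [0.0373, 0.3189]].

Step 4 — quadratic form (x̄ - mu_0)^T · S^{-1} · (x̄ - mu_0):
  S^{-1} · (x̄ - mu_0) = (-0.1289, 0.3528),
  (x̄ - mu_0)^T · [...] = (-0.8)·(-0.1289) + (1.2)·(0.3528) = 0.5265.

Step 5 — scale by n: T² = 5 · 0.5265 = 2.6327.

T² ≈ 2.6327


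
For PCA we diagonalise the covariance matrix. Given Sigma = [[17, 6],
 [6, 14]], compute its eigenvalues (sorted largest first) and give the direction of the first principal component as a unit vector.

Step 1 — characteristic polynomial of 2×2 Sigma:
  det(Sigma - λI) = λ² - trace · λ + det = 0.
  trace = 17 + 14 = 31, det = 17·14 - (6)² = 202.
Step 2 — discriminant:
  Δ = trace² - 4·det = 961 - 808 = 153.
Step 3 — eigenvalues:
  λ = (trace ± √Δ)/2 = (31 ± 12.3693)/2,
  λ_1 = 21.6847,  λ_2 = 9.3153.

Step 4 — unit eigenvector for λ_1: solve (Sigma - λ_1 I)v = 0. First row:
  (17 - 21.6847)·v_x + (6)·v_y = 0, i.e. (-4.6847)·v_x + (6)·v_y = 0,
  so v ∝ (b, λ_1 - a) = (6, 4.6847) = u.
  ||u|| = √((6)² + (4.6847)²) = √(57.946) ≈ 7.6122,
  v_1 = u/||u|| ≈ (0.7882, 0.6154) (||v_1|| = 1).

λ_1 = 21.6847,  λ_2 = 9.3153;  v_1 ≈ (0.7882, 0.6154)


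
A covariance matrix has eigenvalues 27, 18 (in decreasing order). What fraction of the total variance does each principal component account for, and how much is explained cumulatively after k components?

Step 1 — total variance = trace(Sigma) = Σ λ_i = 27 + 18 = 45.

Step 2 — fraction explained by component i = λ_i / Σ λ:
  PC1: 27/45 = 0.6
  PC2: 18/45 = 0.4

Step 3 — cumulative fraction after k components = (λ_1 + ... + λ_k) / Σ λ:
  k = 1: 27/45 = 0.6
  k = 2: (27 + 18)/45 = 45/45 = 1

Summary (fraction, with percent):

explained: PC1 0.6 (60%), PC2 0.4 (40%);  cumulative: 0.6, 1


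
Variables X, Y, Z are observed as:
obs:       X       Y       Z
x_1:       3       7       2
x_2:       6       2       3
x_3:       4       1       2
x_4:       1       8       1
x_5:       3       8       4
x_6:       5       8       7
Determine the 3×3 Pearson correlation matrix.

Step 1 — column means:
  mean(X) = (3 + 6 + 4 + 1 + 3 + 5) / 6 = 22/6 = 3.6667
  mean(Y) = (7 + 2 + 1 + 8 + 8 + 8) / 6 = 34/6 = 5.6667
  mean(Z) = (2 + 3 + 2 + 1 + 4 + 7) / 6 = 19/6 = 3.1667

Step 2 — sample variances and covariances s[i,j] = (1/(n-1)) · Σ_k (x_{k,i} - mean_i) · (x_{k,j} - mean_j), with n-1 = 5:
  s[X,X] = ((-0.6667)·(-0.6667) + (2.3333)·(2.3333) + (0.3333)·(0.3333) + (-2.6667)·(-2.6667) + (-0.6667)·(-0.6667) + (1.3333)·(1.3333)) / 5 = 15.3333/5 = 3.0667
  s[X,Y] = ((-0.6667)·(1.3333) + (2.3333)·(-3.6667) + (0.3333)·(-4.6667) + (-2.6667)·(2.3333) + (-0.6667)·(2.3333) + (1.3333)·(2.3333)) / 5 = -15.6667/5 = -3.1333
  s[X,Z] = ((-0.6667)·(-1.1667) + (2.3333)·(-0.1667) + (0.3333)·(-1.1667) + (-2.6667)·(-2.1667) + (-0.6667)·(0.8333) + (1.3333)·(3.8333)) / 5 = 10.3333/5 = 2.0667
  s[Y,Y] = ((1.3333)·(1.3333) + (-3.6667)·(-3.6667) + (-4.6667)·(-4.6667) + (2.3333)·(2.3333) + (2.3333)·(2.3333) + (2.3333)·(2.3333)) / 5 = 53.3333/5 = 10.6667
  s[Y,Z] = ((1.3333)·(-1.1667) + (-3.6667)·(-0.1667) + (-4.6667)·(-1.1667) + (2.3333)·(-2.1667) + (2.3333)·(0.8333) + (2.3333)·(3.8333)) / 5 = 10.3333/5 = 2.0667
  s[Z,Z] = ((-1.1667)·(-1.1667) + (-0.1667)·(-0.1667) + (-1.1667)·(-1.1667) + (-2.1667)·(-2.1667) + (0.8333)·(0.8333) + (3.8333)·(3.8333)) / 5 = 22.8333/5 = 4.5667
  Sample standard deviations s_i = √(s[i,i]):
  s(X) = √(3.0667) = 1.7512
  s(Y) = √(10.6667) = 3.266
  s(Z) = √(4.5667) = 2.137

Step 3 — r_{ij} = s_{ij} / (s_i · s_j):
  r[X,X] = 1 (diagonal).
  r[X,Y] = -3.1333 / (1.7512 · 3.266) = -3.1333 / 5.7194 = -0.5478
  r[X,Z] = 2.0667 / (1.7512 · 2.137) = 2.0667 / 3.7423 = 0.5523
  r[Y,Y] = 1 (diagonal).
  r[Y,Z] = 2.0667 / (3.266 · 2.137) = 2.0667 / 6.9793 = 0.2961
  r[Z,Z] = 1 (diagonal).

R is symmetric with unit diagonal. Assembling:

R = [[1, -0.5478, 0.5523],
 [-0.5478, 1, 0.2961],
 [0.5523, 0.2961, 1]]


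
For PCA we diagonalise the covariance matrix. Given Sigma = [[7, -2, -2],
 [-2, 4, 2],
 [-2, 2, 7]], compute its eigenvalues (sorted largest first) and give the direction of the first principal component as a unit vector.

Step 1 — characteristic polynomial p(λ) = det(λI - Sigma) = λ³ - tr·λ² + c_1·λ - det, where tr = trace, c_1 = sum of the principal 2×2 minors, det = det(Sigma):
  tr = 7 + 4 + 7 = 18,
  c_1 = (7·4 - (-2)²) + (7·7 - (-2)²) + (4·7 - (2)²) = 24 + 45 + 24 = 93,
  det = 7·(4·7 - (2)²) - (-2)·((-2)·7 - (2)·(-2)) + (-2)·((-2)·(2) - 4·(-2)) = 7·(24) - (-2)·(-10) + (-2)·(4) = 140.
  So p(λ) = λ³ - 18λ² + 93λ - 140.
Step 2 — look for an integer root (rational root theorem: any rational root is an integer divisor of 140). Testing λ = 5:
  p(5) = 125 - 450 + 465 - 140 = 0  ✓
  Dividing out (λ - 5): p(λ) = (λ - 5)(λ² - 13λ + 28).
Step 3 — remaining eigenvalues from the quadratic λ² - 13λ + 28 = 0:
  Δ = 13² - 4·28 = 169 - 112 = 57,  λ = (13 ± √57)/2 = (13 ± 7.5498)/2 ≈ 10.2749 or 2.7251.
  Sorted: λ_1 = 10.2749,  λ_2 = 5,  λ_3 = 2.7251  (check: sum = 18 = tr ✓).

Step 4 — unit eigenvector for λ_1 ≈ 10.2749: v spans the null space of (Sigma - λ_1 I), whose rows are
  r_1 = (-3.2749, -2, -2),  r_2 = (-2, -6.2749, 2),  r_3 = (-2, 2, -3.2749).
  v is orthogonal to every row, so take v ∝ r_1 × r_2 = ((-2)·(2) - (-2)·(-6.2749), (-2)·(-2) - (-3.2749)·(2), (-3.2749)·(-6.2749) - (-2)·(-2)) ≈ (-16.5498, 10.5498, 16.5498).
  Rescale (multiply by -1 so the first nonzero entry is positive): u = (16.5498, -10.5498, -16.5498).
  ||u|| = √((16.5498)² + (-10.5498)² + (-16.5498)²) = √(659.093) ≈ 25.6728,  v_1 = u/||u|| ≈ (0.6446, -0.4109, -0.6446) (||v_1|| = 1).

λ_1 = 10.2749,  λ_2 = 5,  λ_3 = 2.7251;  v_1 ≈ (0.6446, -0.4109, -0.6446)


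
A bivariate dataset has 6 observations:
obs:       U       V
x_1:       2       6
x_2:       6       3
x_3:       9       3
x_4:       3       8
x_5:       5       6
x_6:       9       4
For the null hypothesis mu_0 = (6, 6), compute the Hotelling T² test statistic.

Step 1 — sample mean vector:
  mean(U) = (2 + 6 + 9 + 3 + 5 + 9) / 6 = 34/6 = 5.6667
  mean(V) = (6 + 3 + 3 + 8 + 6 + 4) / 6 = 30/6 = 5
  x̄ = (5.6667, 5),  deviation x̄ - mu_0 = (5.6667, 5) - (6, 6) = (-0.3333, -1).

Step 2 — sample covariance matrix, S[i,j] = (1/(n-1)) · Σ_k (x_{k,i} - mean_i) · (x_{k,j} - mean_j), divisor n-1 = 5:
  S[U,U] = ((-3.6667)·(-3.6667) + (0.3333)·(0.3333) + (3.3333)·(3.3333) + (-2.6667)·(-2.6667) + (-0.6667)·(-0.6667) + (3.3333)·(3.3333)) / 5 = 43.3333/5 = 8.6667
  S[U,V] = ((-3.6667)·(1) + (0.3333)·(-2) + (3.3333)·(-2) + (-2.6667)·(3) + (-0.6667)·(1) + (3.3333)·(-1)) / 5 = -23/5 = -4.6
  S[V,V] = ((1)·(1) + (-2)·(-2) + (-2)·(-2) + (3)·(3) + (1)·(1) + (-1)·(-1)) / 5 = 20/5 = 4
  S = [[8.6667, -4.6],
 [-4.6, 4]].

Step 3 — invert S. det(S) = 8.6667·4 - (-4.6)² = 13.5067.
  S^{-1} = (1/det) · [[d, -b], [-b, a]] = [[0.2962, 0.3406],
 [0.3406, 0.6417]].

Step 4 — quadratic form (x̄ - mu_0)^T · S^{-1} · (x̄ - mu_0):
  S^{-1} · (x̄ - mu_0) = (-0.4393, -0.7552),
  (x̄ - mu_0)^T · [...] = (-0.3333)·(-0.4393) + (-1)·(-0.7552) = 0.9016.

Step 5 — scale by n: T² = 6 · 0.9016 = 5.4097.

T² ≈ 5.4097


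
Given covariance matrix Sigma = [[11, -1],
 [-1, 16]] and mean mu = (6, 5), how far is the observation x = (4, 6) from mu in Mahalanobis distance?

Step 1 — centre the observation: (x - mu) = (-2, 1).

Step 2 — invert Sigma. det(Sigma) = 11·16 - (-1)² = 175.
  Sigma^{-1} = (1/det) · [[d, -b], [-b, a]] = [[0.0914, 0.0057],
 [0.0057, 0.0629]].

Step 3 — form the quadratic (x - mu)^T · Sigma^{-1} · (x - mu):
  Sigma^{-1} · (x - mu) = (-0.1771, 0.0514).
  (x - mu)^T · [Sigma^{-1} · (x - mu)] = (-2)·(-0.1771) + (1)·(0.0514) = 0.4057.

Step 4 — take square root: d = √(0.4057) ≈ 0.637.

d(x, mu) = √(0.4057) ≈ 0.637


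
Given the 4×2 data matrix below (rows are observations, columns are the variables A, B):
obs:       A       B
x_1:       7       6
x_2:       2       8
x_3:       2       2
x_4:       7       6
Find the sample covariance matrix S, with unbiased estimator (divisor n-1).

Step 1 — column means:
  mean(A) = (7 + 2 + 2 + 7) / 4 = 18/4 = 4.5
  mean(B) = (6 + 8 + 2 + 6) / 4 = 22/4 = 5.5

Step 2 — sample covariance S[i,j] = (1/(n-1)) · Σ_k (x_{k,i} - mean_i) · (x_{k,j} - mean_j), with n-1 = 3.
  S[A,A] = ((2.5)·(2.5) + (-2.5)·(-2.5) + (-2.5)·(-2.5) + (2.5)·(2.5)) / 3 = 25/3 = 8.3333
  S[A,B] = ((2.5)·(0.5) + (-2.5)·(2.5) + (-2.5)·(-3.5) + (2.5)·(0.5)) / 3 = 5/3 = 1.6667
  S[B,B] = ((0.5)·(0.5) + (2.5)·(2.5) + (-3.5)·(-3.5) + (0.5)·(0.5)) / 3 = 19/3 = 6.3333

S is symmetric (S[j,i] = S[i,j]). Assembling:

S = [[8.3333, 1.6667],
 [1.6667, 6.3333]]


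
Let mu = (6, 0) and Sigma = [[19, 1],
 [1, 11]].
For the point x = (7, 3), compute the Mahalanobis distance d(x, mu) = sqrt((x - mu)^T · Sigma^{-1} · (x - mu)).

Step 1 — centre the observation: (x - mu) = (1, 3).

Step 2 — invert Sigma. det(Sigma) = 19·11 - (1)² = 208.
  Sigma^{-1} = (1/det) · [[d, -b], [-b, a]] = [[0.0529, -0.0048],
 [-0.0048, 0.0913]].

Step 3 — form the quadratic (x - mu)^T · Sigma^{-1} · (x - mu):
  Sigma^{-1} · (x - mu) = (0.0385, 0.2692).
  (x - mu)^T · [Sigma^{-1} · (x - mu)] = (1)·(0.0385) + (3)·(0.2692) = 0.8462.

Step 4 — take square root: d = √(0.8462) ≈ 0.9199.

d(x, mu) = √(0.8462) ≈ 0.9199


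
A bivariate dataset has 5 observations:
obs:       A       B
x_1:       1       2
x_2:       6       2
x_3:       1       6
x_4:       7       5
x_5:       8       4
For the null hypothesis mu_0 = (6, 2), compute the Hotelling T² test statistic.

Step 1 — sample mean vector:
  mean(A) = (1 + 6 + 1 + 7 + 8) / 5 = 23/5 = 4.6
  mean(B) = (2 + 2 + 6 + 5 + 4) / 5 = 19/5 = 3.8
  x̄ = (4.6, 3.8),  deviation x̄ - mu_0 = (4.6, 3.8) - (6, 2) = (-1.4, 1.8).

Step 2 — sample covariance matrix, S[i,j] = (1/(n-1)) · Σ_k (x_{k,i} - mean_i) · (x_{k,j} - mean_j), divisor n-1 = 4:
  S[A,A] = ((-3.6)·(-3.6) + (1.4)·(1.4) + (-3.6)·(-3.6) + (2.4)·(2.4) + (3.4)·(3.4)) / 4 = 45.2/4 = 11.3
  S[A,B] = ((-3.6)·(-1.8) + (1.4)·(-1.8) + (-3.6)·(2.2) + (2.4)·(1.2) + (3.4)·(0.2)) / 4 = -0.4/4 = -0.1
  S[B,B] = ((-1.8)·(-1.8) + (-1.8)·(-1.8) + (2.2)·(2.2) + (1.2)·(1.2) + (0.2)·(0.2)) / 4 = 12.8/4 = 3.2
  S = [[11.3, -0.1],
 [-0.1, 3.2]].

Step 3 — invert S. det(S) = 11.3·3.2 - (-0.1)² = 36.15.
  S^{-1} = (1/det) · [[d, -b], [-b, a]] = [[0.0885, 0.0028],
 [0.0028, 0.3126]].

Step 4 — quadratic form (x̄ - mu_0)^T · S^{-1} · (x̄ - mu_0):
  S^{-1} · (x̄ - mu_0) = (-0.1189, 0.5588),
  (x̄ - mu_0)^T · [...] = (-1.4)·(-0.1189) + (1.8)·(0.5588) = 1.1723.

Step 5 — scale by n: T² = 5 · 1.1723 = 5.8617.

T² ≈ 5.8617


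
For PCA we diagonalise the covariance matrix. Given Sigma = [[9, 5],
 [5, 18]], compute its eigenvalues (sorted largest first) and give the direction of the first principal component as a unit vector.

Step 1 — characteristic polynomial of 2×2 Sigma:
  det(Sigma - λI) = λ² - trace · λ + det = 0.
  trace = 9 + 18 = 27, det = 9·18 - (5)² = 137.
Step 2 — discriminant:
  Δ = trace² - 4·det = 729 - 548 = 181.
Step 3 — eigenvalues:
  λ = (trace ± √Δ)/2 = (27 ± 13.4536)/2,
  λ_1 = 20.2268,  λ_2 = 6.7732.

Step 4 — unit eigenvector for λ_1: solve (Sigma - λ_1 I)v = 0. First row:
  (9 - 20.2268)·v_x + (5)·v_y = 0, i.e. (-11.2268)·v_x + (5)·v_y = 0,
  so v ∝ (b, λ_1 - a) = (5, 11.2268) = u.
  ||u|| = √((5)² + (11.2268)²) = √(151.0413) ≈ 12.2899,
  v_1 = u/||u|| ≈ (0.4068, 0.9135) (||v_1|| = 1).

λ_1 = 20.2268,  λ_2 = 6.7732;  v_1 ≈ (0.4068, 0.9135)


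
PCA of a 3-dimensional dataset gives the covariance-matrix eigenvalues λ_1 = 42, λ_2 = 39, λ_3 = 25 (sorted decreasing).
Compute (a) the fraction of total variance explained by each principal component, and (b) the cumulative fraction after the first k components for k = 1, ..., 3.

Step 1 — total variance = trace(Sigma) = Σ λ_i = 42 + 39 + 25 = 106.

Step 2 — fraction explained by component i = λ_i / Σ λ:
  PC1: 42/106 = 0.3962
  PC2: 39/106 = 0.3679
  PC3: 25/106 = 0.2358

Step 3 — cumulative fraction after k components = (λ_1 + ... + λ_k) / Σ λ:
  k = 1: 42/106 = 0.3962
  k = 2: (42 + 39)/106 = 81/106 = 0.7642
  k = 3: (42 + 39 + 25)/106 = 106/106 = 1

Summary (fraction, with percent):

explained: PC1 0.3962 (39.62%), PC2 0.3679 (36.79%), PC3 0.2358 (23.58%);  cumulative: 0.3962, 0.7642, 1


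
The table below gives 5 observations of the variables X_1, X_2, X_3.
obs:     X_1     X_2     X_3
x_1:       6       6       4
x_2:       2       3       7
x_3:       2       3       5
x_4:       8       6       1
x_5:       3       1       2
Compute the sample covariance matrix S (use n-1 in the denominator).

Step 1 — column means:
  mean(X_1) = (6 + 2 + 2 + 8 + 3) / 5 = 21/5 = 4.2
  mean(X_2) = (6 + 3 + 3 + 6 + 1) / 5 = 19/5 = 3.8
  mean(X_3) = (4 + 7 + 5 + 1 + 2) / 5 = 19/5 = 3.8

Step 2 — sample covariance S[i,j] = (1/(n-1)) · Σ_k (x_{k,i} - mean_i) · (x_{k,j} - mean_j), with n-1 = 4.
  S[X_1,X_1] = ((1.8)·(1.8) + (-2.2)·(-2.2) + (-2.2)·(-2.2) + (3.8)·(3.8) + (-1.2)·(-1.2)) / 4 = 28.8/4 = 7.2
  S[X_1,X_2] = ((1.8)·(2.2) + (-2.2)·(-0.8) + (-2.2)·(-0.8) + (3.8)·(2.2) + (-1.2)·(-2.8)) / 4 = 19.2/4 = 4.8
  S[X_1,X_3] = ((1.8)·(0.2) + (-2.2)·(3.2) + (-2.2)·(1.2) + (3.8)·(-2.8) + (-1.2)·(-1.8)) / 4 = -17.8/4 = -4.45
  S[X_2,X_2] = ((2.2)·(2.2) + (-0.8)·(-0.8) + (-0.8)·(-0.8) + (2.2)·(2.2) + (-2.8)·(-2.8)) / 4 = 18.8/4 = 4.7
  S[X_2,X_3] = ((2.2)·(0.2) + (-0.8)·(3.2) + (-0.8)·(1.2) + (2.2)·(-2.8) + (-2.8)·(-1.8)) / 4 = -4.2/4 = -1.05
  S[X_3,X_3] = ((0.2)·(0.2) + (3.2)·(3.2) + (1.2)·(1.2) + (-2.8)·(-2.8) + (-1.8)·(-1.8)) / 4 = 22.8/4 = 5.7

S is symmetric (S[j,i] = S[i,j]). Assembling:

S = [[7.2, 4.8, -4.45],
 [4.8, 4.7, -1.05],
 [-4.45, -1.05, 5.7]]


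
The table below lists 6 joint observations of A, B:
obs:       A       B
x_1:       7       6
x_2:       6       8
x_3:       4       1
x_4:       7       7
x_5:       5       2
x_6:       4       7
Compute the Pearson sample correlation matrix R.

Step 1 — column means:
  mean(A) = (7 + 6 + 4 + 7 + 5 + 4) / 6 = 33/6 = 5.5
  mean(B) = (6 + 8 + 1 + 7 + 2 + 7) / 6 = 31/6 = 5.1667

Step 2 — sample variances and covariances s[i,j] = (1/(n-1)) · Σ_k (x_{k,i} - mean_i) · (x_{k,j} - mean_j), with n-1 = 5:
  s[A,A] = ((1.5)·(1.5) + (0.5)·(0.5) + (-1.5)·(-1.5) + (1.5)·(1.5) + (-0.5)·(-0.5) + (-1.5)·(-1.5)) / 5 = 9.5/5 = 1.9
  s[A,B] = ((1.5)·(0.8333) + (0.5)·(2.8333) + (-1.5)·(-4.1667) + (1.5)·(1.8333) + (-0.5)·(-3.1667) + (-1.5)·(1.8333)) / 5 = 10.5/5 = 2.1
  s[B,B] = ((0.8333)·(0.8333) + (2.8333)·(2.8333) + (-4.1667)·(-4.1667) + (1.8333)·(1.8333) + (-3.1667)·(-3.1667) + (1.8333)·(1.8333)) / 5 = 42.8333/5 = 8.5667
  Sample standard deviations s_i = √(s[i,i]):
  s(A) = √(1.9) = 1.3784
  s(B) = √(8.5667) = 2.9269

Step 3 — r_{ij} = s_{ij} / (s_i · s_j):
  r[A,A] = 1 (diagonal).
  r[A,B] = 2.1 / (1.3784 · 2.9269) = 2.1 / 4.0344 = 0.5205
  r[B,B] = 1 (diagonal).

R is symmetric with unit diagonal. Assembling:

R = [[1, 0.5205],
 [0.5205, 1]]


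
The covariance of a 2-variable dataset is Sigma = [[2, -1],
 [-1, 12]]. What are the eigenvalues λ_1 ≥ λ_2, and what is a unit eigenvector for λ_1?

Step 1 — characteristic polynomial of 2×2 Sigma:
  det(Sigma - λI) = λ² - trace · λ + det = 0.
  trace = 2 + 12 = 14, det = 2·12 - (-1)² = 23.
Step 2 — discriminant:
  Δ = trace² - 4·det = 196 - 92 = 104.
Step 3 — eigenvalues:
  λ = (trace ± √Δ)/2 = (14 ± 10.198)/2,
  λ_1 = 12.099,  λ_2 = 1.901.

Step 4 — unit eigenvector for λ_1: solve (Sigma - λ_1 I)v = 0. First row:
  (2 - 12.099)·v_x + (-1)·v_y = 0, i.e. (-10.099)·v_x + (-1)·v_y = 0,
  so v ∝ (b, λ_1 - a) = (-1, 10.099); multiply by -1 so the first entry is positive: u = (1, -10.099).
  ||u|| = √((1)² + (-10.099)²) = √(102.9902) ≈ 10.1484,
  v_1 = u/||u|| ≈ (0.0985, -0.9951) (||v_1|| = 1).

λ_1 = 12.099,  λ_2 = 1.901;  v_1 ≈ (0.0985, -0.9951)
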